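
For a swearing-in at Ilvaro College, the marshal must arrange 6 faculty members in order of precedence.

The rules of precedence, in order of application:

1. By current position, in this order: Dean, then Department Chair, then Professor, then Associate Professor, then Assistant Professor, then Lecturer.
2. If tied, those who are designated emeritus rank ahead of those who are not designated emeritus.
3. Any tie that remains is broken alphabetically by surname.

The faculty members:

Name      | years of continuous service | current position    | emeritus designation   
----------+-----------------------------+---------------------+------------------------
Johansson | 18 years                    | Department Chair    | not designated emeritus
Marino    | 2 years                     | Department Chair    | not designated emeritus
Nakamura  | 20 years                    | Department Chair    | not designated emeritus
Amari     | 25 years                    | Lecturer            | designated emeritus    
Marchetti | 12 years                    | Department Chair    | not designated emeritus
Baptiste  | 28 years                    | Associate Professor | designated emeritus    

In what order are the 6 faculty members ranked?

Johansson, Marchetti, Marino, Nakamura, Baptiste, Amari

By current position: Johansson, Marchetti, Marino and Nakamura (Department Chair); then Baptiste (Associate Professor); then Amari (Lecturer).
Johansson, Marchetti, Marino and Nakamura are each not designated emeritus, so the next rule applies.
Among Johansson, Marchetti, Marino and Nakamura, alphabetically by surname: Johansson before Marchetti before Marino before Nakamura.
Full order: Johansson, Marchetti, Marino, Nakamura, Baptiste, Amari.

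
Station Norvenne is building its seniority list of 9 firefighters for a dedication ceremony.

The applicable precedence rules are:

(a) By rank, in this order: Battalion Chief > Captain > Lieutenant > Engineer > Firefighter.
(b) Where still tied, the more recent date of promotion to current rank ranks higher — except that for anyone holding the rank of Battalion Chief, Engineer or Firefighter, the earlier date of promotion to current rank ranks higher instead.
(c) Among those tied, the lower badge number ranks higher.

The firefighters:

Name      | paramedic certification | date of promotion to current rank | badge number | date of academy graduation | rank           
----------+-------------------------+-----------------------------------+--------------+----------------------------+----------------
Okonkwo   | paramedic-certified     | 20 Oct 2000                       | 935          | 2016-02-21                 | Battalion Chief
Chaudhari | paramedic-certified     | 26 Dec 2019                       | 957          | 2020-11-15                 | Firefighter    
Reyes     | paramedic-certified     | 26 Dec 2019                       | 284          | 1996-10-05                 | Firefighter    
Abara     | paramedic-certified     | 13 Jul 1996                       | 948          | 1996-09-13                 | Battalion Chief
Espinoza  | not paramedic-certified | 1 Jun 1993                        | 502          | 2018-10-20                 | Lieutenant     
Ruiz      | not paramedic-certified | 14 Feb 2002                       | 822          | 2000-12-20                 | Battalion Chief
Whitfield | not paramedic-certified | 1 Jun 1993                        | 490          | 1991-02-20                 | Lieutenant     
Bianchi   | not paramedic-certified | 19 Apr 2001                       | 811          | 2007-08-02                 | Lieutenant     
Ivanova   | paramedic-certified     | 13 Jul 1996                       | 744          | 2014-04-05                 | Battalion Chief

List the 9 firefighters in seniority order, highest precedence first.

By rank: Ivanova, Abara, Okonkwo and Ruiz (Battalion Chief); then Bianchi, Whitfield and Espinoza (Lieutenant); then Reyes and Chaudhari (Firefighter).
Among Ivanova, Abara, Okonkwo and Ruiz, by date of promotion to current rank (earlier first) (reversed rule for this group): Ivanova and Abara (13 Jul 1996) before Okonkwo (20 Oct 2000) before Ruiz (14 Feb 2002).
Among Ivanova and Abara, by badge number (lower first): Ivanova (744) before Abara (948).
Among Bianchi, Whitfield and Espinoza, by date of promotion to current rank (later first): Bianchi (19 Apr 2001) before Whitfield and Espinoza (1 Jun 1993).
Among Whitfield and Espinoza, by badge number (lower first): Whitfield (490) before Espinoza (502).
Reyes and Chaudhari both have date of promotion to current rank 26 Dec 2019, so the next rule applies.
Among Reyes and Chaudhari, by badge number (lower first): Reyes (284) before Chaudhari (957).
Full order: Ivanova, Abara, Okonkwo, Ruiz, Bianchi, Whitfield, Espinoza, Reyes, Chaudhari.

Ivanova, Abara, Okonkwo, Ruiz, Bianchi, Whitfield, Espinoza, Reyes, Chaudhari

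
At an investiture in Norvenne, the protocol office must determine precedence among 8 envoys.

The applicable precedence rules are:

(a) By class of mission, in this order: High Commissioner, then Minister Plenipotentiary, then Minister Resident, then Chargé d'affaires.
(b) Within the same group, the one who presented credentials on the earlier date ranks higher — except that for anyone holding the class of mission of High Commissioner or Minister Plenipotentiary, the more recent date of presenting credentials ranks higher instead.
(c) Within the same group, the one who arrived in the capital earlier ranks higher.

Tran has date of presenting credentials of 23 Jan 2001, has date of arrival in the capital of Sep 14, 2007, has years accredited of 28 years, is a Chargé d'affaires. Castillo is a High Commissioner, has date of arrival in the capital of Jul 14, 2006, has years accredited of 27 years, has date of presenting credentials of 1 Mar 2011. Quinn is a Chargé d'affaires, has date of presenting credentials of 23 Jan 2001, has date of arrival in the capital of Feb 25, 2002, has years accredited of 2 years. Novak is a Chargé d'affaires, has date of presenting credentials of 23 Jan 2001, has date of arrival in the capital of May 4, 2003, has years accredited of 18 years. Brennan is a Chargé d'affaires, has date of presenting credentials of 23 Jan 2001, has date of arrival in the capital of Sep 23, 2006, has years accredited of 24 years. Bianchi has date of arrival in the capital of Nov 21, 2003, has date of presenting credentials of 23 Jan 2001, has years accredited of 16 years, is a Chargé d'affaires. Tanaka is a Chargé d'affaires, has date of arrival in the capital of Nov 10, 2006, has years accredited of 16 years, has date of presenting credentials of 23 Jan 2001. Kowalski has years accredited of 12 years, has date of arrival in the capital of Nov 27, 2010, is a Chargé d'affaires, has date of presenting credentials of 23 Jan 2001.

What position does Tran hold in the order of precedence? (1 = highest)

7

By class of mission: Castillo (High Commissioner); then Quinn, Novak, Bianchi, Brennan, Tanaka, Tran and Kowalski (Chargé d'affaires).
Quinn, Novak, Bianchi, Brennan, Tanaka, Tran and Kowalski all have date of presenting credentials 23 Jan 2001, so the next rule applies.
Among Quinn, Novak, Bianchi, Brennan, Tanaka, Tran and Kowalski, by date of arrival in the capital (earlier first): Quinn (Feb 25, 2002) before Novak (May 4, 2003) before Bianchi (Nov 21, 2003) before Brennan (Sep 23, 2006) before Tanaka (Nov 10, 2006) before Tran (Sep 14, 2007) before Kowalski (Nov 27, 2010).
Order: Castillo, Quinn, Novak, Bianchi, Brennan, Tanaka, Tran, Kowalski. So position 7.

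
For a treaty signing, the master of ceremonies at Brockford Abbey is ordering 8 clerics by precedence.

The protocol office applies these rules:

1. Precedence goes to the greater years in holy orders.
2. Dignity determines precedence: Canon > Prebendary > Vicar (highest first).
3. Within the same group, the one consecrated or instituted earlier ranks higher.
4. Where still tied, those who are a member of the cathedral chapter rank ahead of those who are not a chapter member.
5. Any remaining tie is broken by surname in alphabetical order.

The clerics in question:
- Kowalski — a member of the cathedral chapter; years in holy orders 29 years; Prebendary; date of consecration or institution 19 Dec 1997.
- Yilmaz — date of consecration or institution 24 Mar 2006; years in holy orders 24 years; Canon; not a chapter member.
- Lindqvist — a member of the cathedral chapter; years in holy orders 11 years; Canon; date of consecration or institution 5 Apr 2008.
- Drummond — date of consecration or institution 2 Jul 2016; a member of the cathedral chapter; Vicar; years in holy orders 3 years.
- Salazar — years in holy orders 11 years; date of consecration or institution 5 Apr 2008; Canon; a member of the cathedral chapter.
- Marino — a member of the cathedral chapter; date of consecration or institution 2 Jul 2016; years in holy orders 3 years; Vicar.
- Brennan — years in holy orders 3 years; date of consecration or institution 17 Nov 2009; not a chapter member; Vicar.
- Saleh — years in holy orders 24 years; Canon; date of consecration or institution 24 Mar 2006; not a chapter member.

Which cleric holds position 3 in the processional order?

By years in holy orders (higher first): Kowalski (29 years); then Saleh and Yilmaz (both 24 years); then Lindqvist and Salazar (both 11 years); then Brennan, Drummond and Marino (each 3 years).
Saleh and Yilmaz are each Canon, so the next rule applies.
Saleh and Yilmaz both have date of consecration or institution 24 Mar 2006, so the next rule applies.
Saleh and Yilmaz are each not a chapter member, so the next rule applies.
Among Saleh and Yilmaz, alphabetically by surname: Saleh before Yilmaz.
Lindqvist and Salazar are each Canon, so the next rule applies.
Lindqvist and Salazar both have date of consecration or institution 5 Apr 2008, so the next rule applies.
Lindqvist and Salazar are each a member of the cathedral chapter, so the next rule applies.
Among Lindqvist and Salazar, alphabetically by surname: Lindqvist before Salazar.
Brennan, Drummond and Marino are each Vicar, so the next rule applies.
Among Brennan, Drummond and Marino, by date of consecration or institution (earlier first): Brennan (17 Nov 2009) before Drummond and Marino (2 Jul 2016).
Drummond and Marino are each a member of the cathedral chapter, so the next rule applies.
Among Drummond and Marino, alphabetically by surname: Drummond before Marino.
Order: Kowalski, Saleh, Yilmaz, Lindqvist, Salazar, Brennan, Drummond, Marino.

Yilmaz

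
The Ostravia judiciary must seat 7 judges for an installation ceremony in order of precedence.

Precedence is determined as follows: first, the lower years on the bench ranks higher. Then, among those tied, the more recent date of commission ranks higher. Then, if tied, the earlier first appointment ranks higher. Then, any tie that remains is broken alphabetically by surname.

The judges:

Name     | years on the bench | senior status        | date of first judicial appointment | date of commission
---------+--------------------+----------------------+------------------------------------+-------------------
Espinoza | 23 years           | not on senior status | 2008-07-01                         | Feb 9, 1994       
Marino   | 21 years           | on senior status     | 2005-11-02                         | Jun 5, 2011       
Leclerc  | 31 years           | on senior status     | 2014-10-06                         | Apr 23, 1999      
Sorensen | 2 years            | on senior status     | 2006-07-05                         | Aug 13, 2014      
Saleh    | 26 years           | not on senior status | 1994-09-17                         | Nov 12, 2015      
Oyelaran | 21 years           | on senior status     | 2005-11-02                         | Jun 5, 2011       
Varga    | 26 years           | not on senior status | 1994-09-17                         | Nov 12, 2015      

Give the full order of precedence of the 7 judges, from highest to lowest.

Sorensen, Marino, Oyelaran, Espinoza, Saleh, Varga, Leclerc

By years on the bench (lower first): Sorensen (2 years); then Marino and Oyelaran (both 21 years); then Espinoza (23 years); then Saleh and Varga (both 26 years); then Leclerc (31 years).
Marino and Oyelaran both have date of commission Jun 5, 2011, so the next rule applies.
Marino and Oyelaran both have date of first judicial appointment 2005-11-02, so the next rule applies.
Among Marino and Oyelaran, alphabetically by surname: Marino before Oyelaran.
Saleh and Varga both have date of commission Nov 12, 2015, so the next rule applies.
Saleh and Varga both have date of first judicial appointment 1994-09-17, so the next rule applies.
Among Saleh and Varga, alphabetically by surname: Saleh before Varga.
Full order: Sorensen, Marino, Oyelaran, Espinoza, Saleh, Varga, Leclerc.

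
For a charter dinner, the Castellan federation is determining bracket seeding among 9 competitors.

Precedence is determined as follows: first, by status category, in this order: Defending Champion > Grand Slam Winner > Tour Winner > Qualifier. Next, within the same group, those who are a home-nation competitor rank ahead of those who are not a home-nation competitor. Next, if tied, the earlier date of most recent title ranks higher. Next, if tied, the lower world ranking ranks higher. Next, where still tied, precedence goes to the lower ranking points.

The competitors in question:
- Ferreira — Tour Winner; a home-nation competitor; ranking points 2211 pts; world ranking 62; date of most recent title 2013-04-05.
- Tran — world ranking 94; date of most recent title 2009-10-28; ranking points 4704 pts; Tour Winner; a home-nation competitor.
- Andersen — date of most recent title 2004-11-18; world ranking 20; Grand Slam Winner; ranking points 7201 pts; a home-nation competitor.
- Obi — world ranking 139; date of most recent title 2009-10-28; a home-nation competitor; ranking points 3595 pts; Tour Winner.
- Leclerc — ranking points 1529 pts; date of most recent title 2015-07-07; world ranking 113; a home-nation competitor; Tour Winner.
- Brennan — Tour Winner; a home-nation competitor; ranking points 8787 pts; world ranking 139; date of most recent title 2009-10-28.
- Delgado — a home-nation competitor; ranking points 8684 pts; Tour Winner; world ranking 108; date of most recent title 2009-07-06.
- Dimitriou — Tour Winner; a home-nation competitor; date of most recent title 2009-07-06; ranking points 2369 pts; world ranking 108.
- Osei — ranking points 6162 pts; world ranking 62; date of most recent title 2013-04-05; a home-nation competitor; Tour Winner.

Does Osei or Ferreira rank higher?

By status category: Andersen (Grand Slam Winner); then Dimitriou, Delgado, Tran, Obi, Brennan, Ferreira, Osei and Leclerc (Tour Winner).
Dimitriou, Delgado, Tran, Obi, Brennan, Ferreira, Osei and Leclerc are each a home-nation competitor, so the next rule applies.
Among Dimitriou, Delgado, Tran, Obi, Brennan, Ferreira, Osei and Leclerc, by date of most recent title (earlier first): Dimitriou and Delgado (2009-07-06) before Tran, Obi and Brennan (2009-10-28) before Ferreira and Osei (2013-04-05) before Leclerc (2015-07-07).
Dimitriou and Delgado both have world ranking 108, so the next rule applies.
Among Dimitriou and Delgado, by ranking points (lower first): Dimitriou (2369 pts) before Delgado (8684 pts).
Among Tran, Obi and Brennan, by world ranking (lower first): Tran (94) before Obi and Brennan (139).
Among Obi and Brennan, by ranking points (lower first): Obi (3595 pts) before Brennan (8787 pts).
Ferreira and Osei both have world ranking 62, so the next rule applies.
Among Ferreira and Osei, by ranking points (lower first): Ferreira (2211 pts) before Osei (6162 pts).
So Ferreira takes precedence.

Ferreira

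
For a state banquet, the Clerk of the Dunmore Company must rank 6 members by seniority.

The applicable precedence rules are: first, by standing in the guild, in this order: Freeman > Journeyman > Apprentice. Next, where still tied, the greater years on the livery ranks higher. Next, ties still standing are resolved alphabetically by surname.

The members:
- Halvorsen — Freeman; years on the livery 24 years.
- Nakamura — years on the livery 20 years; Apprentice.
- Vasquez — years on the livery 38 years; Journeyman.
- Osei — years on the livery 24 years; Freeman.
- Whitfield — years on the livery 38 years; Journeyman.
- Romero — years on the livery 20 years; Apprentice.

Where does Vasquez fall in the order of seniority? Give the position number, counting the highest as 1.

3

By standing in the guild: Halvorsen and Osei (Freeman); then Vasquez and Whitfield (Journeyman); then Nakamura and Romero (Apprentice).
Halvorsen and Osei both have years on the livery 24 years, so the next rule applies.
Among Halvorsen and Osei, alphabetically by surname: Halvorsen before Osei.
Vasquez and Whitfield both have years on the livery 38 years, so the next rule applies.
Among Vasquez and Whitfield, alphabetically by surname: Vasquez before Whitfield.
Nakamura and Romero both have years on the livery 20 years, so the next rule applies.
Among Nakamura and Romero, alphabetically by surname: Nakamura before Romero.
Order: Halvorsen, Osei, Vasquez, Whitfield, Nakamura, Romero. So position 3.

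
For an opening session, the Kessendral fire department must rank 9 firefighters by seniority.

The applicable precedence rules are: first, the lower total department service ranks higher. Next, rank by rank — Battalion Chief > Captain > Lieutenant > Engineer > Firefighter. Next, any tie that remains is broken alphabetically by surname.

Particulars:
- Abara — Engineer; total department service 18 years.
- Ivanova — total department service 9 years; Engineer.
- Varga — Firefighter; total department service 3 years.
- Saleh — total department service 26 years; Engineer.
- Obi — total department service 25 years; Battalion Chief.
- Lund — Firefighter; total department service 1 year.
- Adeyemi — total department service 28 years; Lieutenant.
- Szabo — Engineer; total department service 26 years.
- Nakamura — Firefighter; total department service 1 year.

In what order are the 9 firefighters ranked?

By total department service (lower first): Lund and Nakamura (both 1 year); then Varga (3 years); then Ivanova (9 years); then Abara (18 years); then Obi (25 years); then Saleh and Szabo (both 26 years); then Adeyemi (28 years).
Lund and Nakamura are each Firefighter, so the next rule applies.
Among Lund and Nakamura, alphabetically by surname: Lund before Nakamura.
Saleh and Szabo are each Engineer, so the next rule applies.
Among Saleh and Szabo, alphabetically by surname: Saleh before Szabo.
Full order: Lund, Nakamura, Varga, Ivanova, Abara, Obi, Saleh, Szabo, Adeyemi.

Lund, Nakamura, Varga, Ivanova, Abara, Obi, Saleh, Szabo, Adeyemi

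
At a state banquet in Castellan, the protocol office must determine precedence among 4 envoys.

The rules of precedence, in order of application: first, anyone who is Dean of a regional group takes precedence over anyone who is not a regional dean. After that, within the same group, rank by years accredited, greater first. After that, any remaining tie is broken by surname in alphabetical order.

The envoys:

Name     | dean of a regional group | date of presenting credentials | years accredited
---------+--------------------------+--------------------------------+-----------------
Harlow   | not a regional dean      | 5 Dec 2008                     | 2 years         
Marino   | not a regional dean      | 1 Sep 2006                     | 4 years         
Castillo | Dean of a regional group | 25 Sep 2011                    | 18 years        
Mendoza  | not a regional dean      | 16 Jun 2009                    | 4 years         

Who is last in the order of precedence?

By the first rule: Castillo (Dean of a regional group); then Marino, Mendoza and Harlow (each not a regional dean).
Among Marino, Mendoza and Harlow, by years accredited (higher first): Marino and Mendoza (4 years) before Harlow (2 years).
Among Marino and Mendoza, alphabetically by surname: Marino before Mendoza.
Order: Castillo, Marino, Mendoza, Harlow.

Harlow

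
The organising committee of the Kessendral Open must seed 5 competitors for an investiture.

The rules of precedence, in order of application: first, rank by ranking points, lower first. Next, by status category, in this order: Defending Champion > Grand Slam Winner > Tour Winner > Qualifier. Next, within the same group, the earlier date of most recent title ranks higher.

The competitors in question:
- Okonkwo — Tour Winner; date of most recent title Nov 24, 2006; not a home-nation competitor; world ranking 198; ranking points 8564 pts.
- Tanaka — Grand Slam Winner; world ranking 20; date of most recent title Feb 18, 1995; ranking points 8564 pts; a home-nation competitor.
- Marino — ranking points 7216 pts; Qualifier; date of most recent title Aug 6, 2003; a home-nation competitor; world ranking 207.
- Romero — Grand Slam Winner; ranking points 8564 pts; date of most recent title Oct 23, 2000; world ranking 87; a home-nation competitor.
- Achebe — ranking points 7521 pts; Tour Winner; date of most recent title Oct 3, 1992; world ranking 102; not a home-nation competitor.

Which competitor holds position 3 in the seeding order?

Tanaka

By ranking points (lower first): Marino (7216 pts); then Achebe (7521 pts); then Tanaka, Romero and Okonkwo (each 8564 pts).
Among Tanaka, Romero and Okonkwo, by status category: Tanaka and Romero (Grand Slam Winner) before Okonkwo (Tour Winner).
Among Tanaka and Romero, by date of most recent title (earlier first): Tanaka (Feb 18, 1995) before Romero (Oct 23, 2000).
Order: Marino, Achebe, Tanaka, Romero, Okonkwo.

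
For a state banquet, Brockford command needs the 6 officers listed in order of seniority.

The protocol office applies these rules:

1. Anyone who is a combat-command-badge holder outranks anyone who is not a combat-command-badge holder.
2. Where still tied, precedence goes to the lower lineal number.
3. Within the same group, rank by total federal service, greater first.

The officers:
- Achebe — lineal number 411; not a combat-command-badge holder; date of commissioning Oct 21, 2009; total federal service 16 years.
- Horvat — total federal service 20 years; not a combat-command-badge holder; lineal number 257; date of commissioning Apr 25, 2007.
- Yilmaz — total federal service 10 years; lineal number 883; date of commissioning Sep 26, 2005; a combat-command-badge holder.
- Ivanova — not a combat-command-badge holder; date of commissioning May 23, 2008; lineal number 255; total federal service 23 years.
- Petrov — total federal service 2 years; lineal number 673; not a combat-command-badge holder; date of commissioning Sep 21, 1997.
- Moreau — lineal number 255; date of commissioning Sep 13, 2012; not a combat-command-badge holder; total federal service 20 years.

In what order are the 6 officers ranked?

Yilmaz, Ivanova, Moreau, Horvat, Achebe, Petrov

By the first rule: Yilmaz (a combat-command-badge holder); then Ivanova, Moreau, Horvat, Achebe and Petrov (each not a combat-command-badge holder).
Among Ivanova, Moreau, Horvat, Achebe and Petrov, by lineal number (lower first): Ivanova and Moreau (255) before Horvat (257) before Achebe (411) before Petrov (673).
Among Ivanova and Moreau, by total federal service (higher first): Ivanova (23 years) before Moreau (20 years).
Full order: Yilmaz, Ivanova, Moreau, Horvat, Achebe, Petrov.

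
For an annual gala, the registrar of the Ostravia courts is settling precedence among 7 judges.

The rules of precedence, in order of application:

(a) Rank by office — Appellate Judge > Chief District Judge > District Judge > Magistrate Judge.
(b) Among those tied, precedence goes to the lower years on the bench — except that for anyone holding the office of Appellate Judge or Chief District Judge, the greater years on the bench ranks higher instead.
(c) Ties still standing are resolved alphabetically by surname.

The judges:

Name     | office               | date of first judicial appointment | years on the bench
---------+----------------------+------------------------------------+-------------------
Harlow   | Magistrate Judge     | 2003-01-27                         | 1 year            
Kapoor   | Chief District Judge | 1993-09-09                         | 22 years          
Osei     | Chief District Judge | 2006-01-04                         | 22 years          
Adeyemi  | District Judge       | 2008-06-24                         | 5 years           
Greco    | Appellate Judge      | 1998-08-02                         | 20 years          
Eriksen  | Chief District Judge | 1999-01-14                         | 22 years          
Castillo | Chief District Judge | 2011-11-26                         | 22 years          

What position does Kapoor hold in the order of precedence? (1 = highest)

4

By office: Greco (Appellate Judge); then Castillo, Eriksen, Kapoor and Osei (Chief District Judge); then Adeyemi (District Judge); then Harlow (Magistrate Judge).
Castillo, Eriksen, Kapoor and Osei all have years on the bench 22 years, so the next rule applies.
Among Castillo, Eriksen, Kapoor and Osei, alphabetically by surname: Castillo before Eriksen before Kapoor before Osei.
Order: Greco, Castillo, Eriksen, Kapoor, Osei, Adeyemi, Harlow. So position 4.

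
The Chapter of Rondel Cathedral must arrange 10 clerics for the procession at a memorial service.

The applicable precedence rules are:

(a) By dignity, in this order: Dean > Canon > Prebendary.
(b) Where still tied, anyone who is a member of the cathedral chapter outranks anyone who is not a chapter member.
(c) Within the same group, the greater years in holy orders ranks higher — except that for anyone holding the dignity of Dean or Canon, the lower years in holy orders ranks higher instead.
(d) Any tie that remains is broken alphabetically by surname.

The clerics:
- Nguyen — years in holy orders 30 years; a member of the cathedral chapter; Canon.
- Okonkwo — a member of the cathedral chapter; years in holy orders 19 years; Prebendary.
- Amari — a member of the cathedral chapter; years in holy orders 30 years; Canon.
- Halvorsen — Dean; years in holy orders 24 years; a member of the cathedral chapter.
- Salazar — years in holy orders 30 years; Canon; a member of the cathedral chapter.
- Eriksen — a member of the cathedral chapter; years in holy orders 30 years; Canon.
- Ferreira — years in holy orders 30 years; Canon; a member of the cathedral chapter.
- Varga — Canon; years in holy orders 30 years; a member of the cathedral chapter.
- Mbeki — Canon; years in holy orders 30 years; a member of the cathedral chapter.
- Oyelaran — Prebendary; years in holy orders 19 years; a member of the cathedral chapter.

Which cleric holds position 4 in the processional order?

By dignity: Halvorsen (Dean); then Amari, Eriksen, Ferreira, Mbeki, Nguyen, Salazar and Varga (Canon); then Okonkwo and Oyelaran (Prebendary).
Amari, Eriksen, Ferreira, Mbeki, Nguyen, Salazar and Varga are each a member of the cathedral chapter, so the next rule applies.
Amari, Eriksen, Ferreira, Mbeki, Nguyen, Salazar and Varga all have years in holy orders 30 years, so the next rule applies.
Among Amari, Eriksen, Ferreira, Mbeki, Nguyen, Salazar and Varga, alphabetically by surname: Amari before Eriksen before Ferreira before Mbeki before Nguyen before Salazar before Varga.
Okonkwo and Oyelaran are each a member of the cathedral chapter, so the next rule applies.
Okonkwo and Oyelaran both have years in holy orders 19 years, so the next rule applies.
Among Okonkwo and Oyelaran, alphabetically by surname: Okonkwo before Oyelaran.
Order: Halvorsen, Amari, Eriksen, Ferreira, Mbeki, Nguyen, Salazar, Varga, Okonkwo, Oyelaran.

Ferreira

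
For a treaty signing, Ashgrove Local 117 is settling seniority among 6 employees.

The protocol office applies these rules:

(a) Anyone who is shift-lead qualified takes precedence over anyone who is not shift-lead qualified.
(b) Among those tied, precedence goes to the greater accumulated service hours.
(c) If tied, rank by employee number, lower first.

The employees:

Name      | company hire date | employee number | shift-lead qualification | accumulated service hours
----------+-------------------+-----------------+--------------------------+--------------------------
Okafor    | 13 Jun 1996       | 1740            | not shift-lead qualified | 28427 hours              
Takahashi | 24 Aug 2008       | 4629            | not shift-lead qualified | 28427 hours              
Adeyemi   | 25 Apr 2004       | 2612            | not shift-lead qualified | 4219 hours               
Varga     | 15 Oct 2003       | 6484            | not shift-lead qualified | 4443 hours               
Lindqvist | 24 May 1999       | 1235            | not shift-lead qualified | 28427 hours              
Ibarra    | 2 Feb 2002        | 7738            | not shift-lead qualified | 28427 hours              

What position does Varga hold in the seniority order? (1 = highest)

5

By the first rule: Lindqvist, Okafor, Takahashi, Ibarra, Varga and Adeyemi (each not shift-lead qualified).
Among Lindqvist, Okafor, Takahashi, Ibarra, Varga and Adeyemi, by accumulated service hours (higher first): Lindqvist, Okafor, Takahashi and Ibarra (28427 hours) before Varga (4443 hours) before Adeyemi (4219 hours).
Among Lindqvist, Okafor, Takahashi and Ibarra, by employee number (lower first): Lindqvist (1235) before Okafor (1740) before Takahashi (4629) before Ibarra (7738).
Order: Lindqvist, Okafor, Takahashi, Ibarra, Varga, Adeyemi. So position 5.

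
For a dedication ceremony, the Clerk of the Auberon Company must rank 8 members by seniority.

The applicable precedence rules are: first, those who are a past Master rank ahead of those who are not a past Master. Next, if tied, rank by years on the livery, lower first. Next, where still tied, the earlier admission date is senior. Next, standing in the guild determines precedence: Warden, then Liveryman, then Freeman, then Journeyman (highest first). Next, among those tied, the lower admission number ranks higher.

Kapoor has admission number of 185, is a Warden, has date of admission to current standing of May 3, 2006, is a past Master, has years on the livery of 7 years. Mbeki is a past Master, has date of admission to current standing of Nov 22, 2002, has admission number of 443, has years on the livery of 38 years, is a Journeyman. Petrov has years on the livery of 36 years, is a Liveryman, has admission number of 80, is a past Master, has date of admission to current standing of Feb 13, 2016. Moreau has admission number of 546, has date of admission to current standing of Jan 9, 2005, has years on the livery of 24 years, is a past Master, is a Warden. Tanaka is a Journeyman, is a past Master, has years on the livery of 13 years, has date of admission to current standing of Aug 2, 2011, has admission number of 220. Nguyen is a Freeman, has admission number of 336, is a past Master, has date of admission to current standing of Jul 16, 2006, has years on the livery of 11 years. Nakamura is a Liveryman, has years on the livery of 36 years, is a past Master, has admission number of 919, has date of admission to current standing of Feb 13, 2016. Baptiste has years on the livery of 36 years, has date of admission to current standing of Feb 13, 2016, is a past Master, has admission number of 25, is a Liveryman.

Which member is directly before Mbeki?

By the first rule: Kapoor, Nguyen, Tanaka, Moreau, Baptiste, Petrov, Nakamura and Mbeki (each a past Master).
Among Kapoor, Nguyen, Tanaka, Moreau, Baptiste, Petrov, Nakamura and Mbeki, by years on the livery (lower first): Kapoor (7 years) before Nguyen (11 years) before Tanaka (13 years) before Moreau (24 years) before Baptiste, Petrov and Nakamura (36 years) before Mbeki (38 years).
Baptiste, Petrov and Nakamura all have date of admission to current standing Feb 13, 2016, so the next rule applies.
Baptiste, Petrov and Nakamura are each Liveryman, so the next rule applies.
Among Baptiste, Petrov and Nakamura, by admission number (lower first): Baptiste (25) before Petrov (80) before Nakamura (919).
Order: Kapoor, Nguyen, Tanaka, Moreau, Baptiste, Petrov, Nakamura, Mbeki.

Nakamura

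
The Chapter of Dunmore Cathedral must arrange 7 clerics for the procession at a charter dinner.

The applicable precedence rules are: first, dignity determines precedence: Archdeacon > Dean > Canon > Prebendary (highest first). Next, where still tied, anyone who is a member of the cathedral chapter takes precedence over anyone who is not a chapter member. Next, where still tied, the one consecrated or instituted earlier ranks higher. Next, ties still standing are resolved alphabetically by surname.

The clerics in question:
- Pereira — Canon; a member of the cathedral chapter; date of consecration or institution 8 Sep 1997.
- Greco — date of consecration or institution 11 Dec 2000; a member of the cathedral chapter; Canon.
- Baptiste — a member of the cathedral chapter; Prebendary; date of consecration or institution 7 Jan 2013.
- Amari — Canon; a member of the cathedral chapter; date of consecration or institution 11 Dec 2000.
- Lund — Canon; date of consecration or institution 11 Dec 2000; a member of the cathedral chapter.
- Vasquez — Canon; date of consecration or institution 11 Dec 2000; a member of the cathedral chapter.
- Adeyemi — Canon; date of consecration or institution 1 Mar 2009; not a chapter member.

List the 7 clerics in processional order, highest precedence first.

Pereira, Amari, Greco, Lund, Vasquez, Adeyemi, Baptiste

By dignity: Pereira, Amari, Greco, Lund, Vasquez and Adeyemi (Canon); then Baptiste (Prebendary).
Among Pereira, Amari, Greco, Lund, Vasquez and Adeyemi, a member of the cathedral chapter before not a chapter member: Pereira, Amari, Greco, Lund and Vasquez (a member of the cathedral chapter) before Adeyemi (not a chapter member).
Among Pereira, Amari, Greco, Lund and Vasquez, by date of consecration or institution (earlier first): Pereira (8 Sep 1997) before Amari, Greco, Lund and Vasquez (11 Dec 2000).
Among Amari, Greco, Lund and Vasquez, alphabetically by surname: Amari before Greco before Lund before Vasquez.
Full order: Pereira, Amari, Greco, Lund, Vasquez, Adeyemi, Baptiste.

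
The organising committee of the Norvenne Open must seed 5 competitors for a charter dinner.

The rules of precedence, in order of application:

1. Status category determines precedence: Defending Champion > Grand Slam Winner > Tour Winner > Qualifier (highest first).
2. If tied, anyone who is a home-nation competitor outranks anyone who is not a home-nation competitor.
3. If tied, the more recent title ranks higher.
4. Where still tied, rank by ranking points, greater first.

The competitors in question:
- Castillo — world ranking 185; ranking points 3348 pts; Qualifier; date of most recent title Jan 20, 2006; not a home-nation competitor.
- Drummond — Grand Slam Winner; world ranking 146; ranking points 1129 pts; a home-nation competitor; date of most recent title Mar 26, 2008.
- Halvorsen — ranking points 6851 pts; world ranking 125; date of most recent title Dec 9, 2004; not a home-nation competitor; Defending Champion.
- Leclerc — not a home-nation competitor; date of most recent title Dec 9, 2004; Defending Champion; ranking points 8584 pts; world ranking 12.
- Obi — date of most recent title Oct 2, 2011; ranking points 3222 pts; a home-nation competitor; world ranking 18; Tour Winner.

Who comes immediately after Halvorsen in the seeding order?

By status category: Leclerc and Halvorsen (Defending Champion); then Drummond (Grand Slam Winner); then Obi (Tour Winner); then Castillo (Qualifier).
Leclerc and Halvorsen are each not a home-nation competitor, so the next rule applies.
Leclerc and Halvorsen both have date of most recent title Dec 9, 2004, so the next rule applies.
Among Leclerc and Halvorsen, by ranking points (higher first): Leclerc (8584 pts) before Halvorsen (6851 pts).
Order: Leclerc, Halvorsen, Drummond, Obi, Castillo.

Drummond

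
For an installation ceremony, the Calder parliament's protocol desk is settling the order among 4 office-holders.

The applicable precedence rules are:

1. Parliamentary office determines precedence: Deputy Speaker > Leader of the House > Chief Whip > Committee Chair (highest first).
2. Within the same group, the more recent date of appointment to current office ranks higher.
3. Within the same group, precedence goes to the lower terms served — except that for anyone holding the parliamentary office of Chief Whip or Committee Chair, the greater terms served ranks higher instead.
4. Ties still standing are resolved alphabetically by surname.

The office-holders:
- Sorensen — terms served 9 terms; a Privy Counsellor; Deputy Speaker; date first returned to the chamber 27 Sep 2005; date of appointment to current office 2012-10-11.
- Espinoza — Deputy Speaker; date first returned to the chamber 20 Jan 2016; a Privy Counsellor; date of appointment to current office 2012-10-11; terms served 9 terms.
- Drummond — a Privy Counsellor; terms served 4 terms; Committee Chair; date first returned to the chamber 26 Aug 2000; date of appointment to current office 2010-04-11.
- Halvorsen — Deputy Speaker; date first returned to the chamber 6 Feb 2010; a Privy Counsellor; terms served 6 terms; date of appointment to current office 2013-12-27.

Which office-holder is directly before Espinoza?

Halvorsen

By parliamentary office: Halvorsen, Espinoza and Sorensen (Deputy Speaker); then Drummond (Committee Chair).
Among Halvorsen, Espinoza and Sorensen, by date of appointment to current office (later first): Halvorsen (2013-12-27) before Espinoza and Sorensen (2012-10-11).
Espinoza and Sorensen both have terms served 9 terms, so the next rule applies.
Among Espinoza and Sorensen, alphabetically by surname: Espinoza before Sorensen.
Order: Halvorsen, Espinoza, Sorensen, Drummond.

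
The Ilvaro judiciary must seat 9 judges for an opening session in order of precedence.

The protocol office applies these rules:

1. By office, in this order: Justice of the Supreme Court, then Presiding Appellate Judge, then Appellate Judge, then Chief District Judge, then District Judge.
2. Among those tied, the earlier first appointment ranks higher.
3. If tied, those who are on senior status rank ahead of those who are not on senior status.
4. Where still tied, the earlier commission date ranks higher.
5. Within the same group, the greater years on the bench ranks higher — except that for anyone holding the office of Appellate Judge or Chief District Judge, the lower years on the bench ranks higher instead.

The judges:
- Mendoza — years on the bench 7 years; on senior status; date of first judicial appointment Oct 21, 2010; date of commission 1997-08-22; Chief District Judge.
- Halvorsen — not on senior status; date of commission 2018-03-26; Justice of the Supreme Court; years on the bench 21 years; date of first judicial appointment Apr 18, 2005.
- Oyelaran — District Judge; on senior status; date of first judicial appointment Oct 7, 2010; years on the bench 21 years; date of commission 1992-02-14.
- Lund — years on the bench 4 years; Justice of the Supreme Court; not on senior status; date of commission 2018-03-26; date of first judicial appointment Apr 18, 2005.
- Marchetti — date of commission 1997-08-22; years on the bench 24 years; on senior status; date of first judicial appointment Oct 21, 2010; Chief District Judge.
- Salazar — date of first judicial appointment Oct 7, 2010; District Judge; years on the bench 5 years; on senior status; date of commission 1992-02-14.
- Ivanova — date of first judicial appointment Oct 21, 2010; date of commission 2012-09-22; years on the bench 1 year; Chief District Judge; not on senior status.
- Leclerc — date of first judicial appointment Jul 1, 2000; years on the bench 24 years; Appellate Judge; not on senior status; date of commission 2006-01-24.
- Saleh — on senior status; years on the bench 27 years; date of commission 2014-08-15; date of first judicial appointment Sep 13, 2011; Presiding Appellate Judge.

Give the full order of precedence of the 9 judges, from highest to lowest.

Halvorsen, Lund, Saleh, Leclerc, Mendoza, Marchetti, Ivanova, Oyelaran, Salazar

By office: Halvorsen and Lund (Justice of the Supreme Court); then Saleh (Presiding Appellate Judge); then Leclerc (Appellate Judge); then Mendoza, Marchetti and Ivanova (Chief District Judge); then Oyelaran and Salazar (District Judge).
Halvorsen and Lund both have date of first judicial appointment Apr 18, 2005, so the next rule applies.
Halvorsen and Lund are each not on senior status, so the next rule applies.
Halvorsen and Lund both have date of commission 2018-03-26, so the next rule applies.
Among Halvorsen and Lund, by years on the bench (higher first): Halvorsen (21 years) before Lund (4 years).
Mendoza, Marchetti and Ivanova all have date of first judicial appointment Oct 21, 2010, so the next rule applies.
Among Mendoza, Marchetti and Ivanova, on senior status before not on senior status: Mendoza and Marchetti (on senior status) before Ivanova (not on senior status).
Mendoza and Marchetti both have date of commission 1997-08-22, so the next rule applies.
Among Mendoza and Marchetti, by years on the bench (lower first) (reversed rule for this group): Mendoza (7 years) before Marchetti (24 years).
Oyelaran and Salazar both have date of first judicial appointment Oct 7, 2010, so the next rule applies.
Oyelaran and Salazar are each on senior status, so the next rule applies.
Oyelaran and Salazar both have date of commission 1992-02-14, so the next rule applies.
Among Oyelaran and Salazar, by years on the bench (higher first): Oyelaran (21 years) before Salazar (5 years).
Full order: Halvorsen, Lund, Saleh, Leclerc, Mendoza, Marchetti, Ivanova, Oyelaran, Salazar.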